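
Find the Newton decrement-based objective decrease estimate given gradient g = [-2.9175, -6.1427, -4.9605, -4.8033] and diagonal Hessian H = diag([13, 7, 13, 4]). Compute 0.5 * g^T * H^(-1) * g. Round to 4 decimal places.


Step 1: H is diagonal, so H^(-1) * g = [-0.2244, -0.8775, -0.3816, -1.2008].
Step 2: g^T H^(-1) g = sum_i g_i^2 / H_ii
  = (-2.9175)^2/13 + (-6.1427)^2/7 + (-4.9605)^2/13 + (-4.8033)^2/4
  = 0.6548 + 5.3904 + 1.8928 + 5.7679 = 13.7059
Step 3: Objective decrease = 0.5 * g^T H^(-1) g = 6.8529


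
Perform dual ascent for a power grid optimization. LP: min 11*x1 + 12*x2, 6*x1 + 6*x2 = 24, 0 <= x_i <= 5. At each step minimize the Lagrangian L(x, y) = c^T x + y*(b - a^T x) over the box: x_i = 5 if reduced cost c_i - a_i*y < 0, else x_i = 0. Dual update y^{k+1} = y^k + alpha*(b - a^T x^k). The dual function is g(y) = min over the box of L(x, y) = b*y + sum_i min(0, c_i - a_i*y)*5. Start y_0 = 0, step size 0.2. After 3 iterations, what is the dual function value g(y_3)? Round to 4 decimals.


Dual ascent for LP: min 11*x1 + 12*x2, 6*x1 + 6*x2 = 24, 0 <= x_i <= 5
Step 1: y^k = 0.0, reduced costs: (11.0, 12.0)
  x^k = (0.0, 0.0), subgradient = b - a^T x = 24.0
  y^{k+1} = 0.0 + 0.2*24.0 = 4.8
Step 2: y^k = 4.8, reduced costs: (-17.8, -16.8)
  x^k = (5.0, 5.0), subgradient = b - a^T x = -36.0
  y^{k+1} = 4.8 + 0.2*-36.0 = -2.4
Step 3: y^k = -2.4, reduced costs: (25.4, 26.4)
  x^k = (0.0, 0.0), subgradient = b - a^T x = 24.0
  y^{k+1} = -2.4 + 0.2*24.0 = 2.4
Dual objective at y_3 = 2.4: reduced costs (-3.4, -2.4), box minimizer x = (5.0, 5.0)
g(y_3) = b*y + (c1 - a1*y)*x1 + (c2 - a2*y)*x2 = 24*2.4 + (-3.4)*5.0 + (-2.4)*5.0 = 57.6 - 17.0 - 12.0 = 28.6


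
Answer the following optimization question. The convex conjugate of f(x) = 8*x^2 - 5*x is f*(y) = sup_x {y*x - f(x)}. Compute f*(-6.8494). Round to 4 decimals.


f*(y) = sup_x {y*x - a*x^2 - b*x} = sup_x {(y-b)*x - a*x^2}
FOC: (y - b) - 2a*x = 0 => x* = (y - b)/(2a)
x* = (-6.8494 + 5)/(2*8) = -0.1156
f*(-6.8494) = (y-b)^2/(4a) = (-6.8494 + 5)^2/(4*8)
= 3.4203/32 = 0.1069


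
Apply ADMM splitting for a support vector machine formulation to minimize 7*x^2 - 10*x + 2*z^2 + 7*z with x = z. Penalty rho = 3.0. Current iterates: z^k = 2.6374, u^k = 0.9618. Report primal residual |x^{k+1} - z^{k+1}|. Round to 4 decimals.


ADMM iteration with rho = 3.0, z^k = 2.6374, u^k = 0.9618
Step 1: x-update.
Minimize 7*x^2 - 10*x + (3.0/2)*(x - 2.6374 + 0.9618)^2
FOC: (2*7 + 3.0)*x = 10 + 3.0*(2.6374 - 0.9618)
x^{k+1} = 0.8839
Step 2: z-update.
Minimize 2*z^2 + 7*z + (3.0/2)*(0.8839 - z + 0.9618)^2
FOC: (2*2 + 3.0)*z = -7 + 3.0*(0.8839 + 0.9618)
z^{k+1} = -0.209
Step 3: u-update.
u^{k+1} = 0.9618 + 0.8839 + 0.209 = 2.0547
Step 4: Primal residual = |0.8839 + 0.209| = 1.0929


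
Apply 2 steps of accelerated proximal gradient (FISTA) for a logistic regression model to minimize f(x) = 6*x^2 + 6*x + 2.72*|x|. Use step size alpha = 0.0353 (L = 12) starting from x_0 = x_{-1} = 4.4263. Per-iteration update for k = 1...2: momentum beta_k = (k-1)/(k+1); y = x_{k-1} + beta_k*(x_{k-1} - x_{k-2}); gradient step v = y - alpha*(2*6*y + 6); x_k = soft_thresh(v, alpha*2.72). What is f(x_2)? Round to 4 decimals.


FISTA on f(x) = 6*x^2 + 6*x + 2.72*|x|
L = 12, alpha = 0.0353
Iteration 1: beta = 0.0, y = 4.4263 + 0.0*(4.4263 - 4.4263) = 4.4263
  grad(y) = 59.1156, v = y - alpha*grad = 2.3395
  prox(v) = soft_thresh(2.3395, 0.096) = 2.2435
Iteration 2: beta = 0.3333, y = 2.2435 + 0.3333*(2.2435 - 4.4263) = 1.5159
  grad(y) = 24.1909, v = y - alpha*grad = 0.662
  prox(v) = soft_thresh(0.662, 0.096) = 0.566
f(x_2) = 6*0.566^2 + 6*0.566 + 2.72*|0.566| = 6.8569


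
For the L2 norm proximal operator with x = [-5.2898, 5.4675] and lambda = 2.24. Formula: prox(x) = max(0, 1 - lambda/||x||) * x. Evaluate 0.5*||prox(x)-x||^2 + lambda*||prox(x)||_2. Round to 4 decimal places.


Step 1: Compute ||x||.
||x|| = 7.6076
Step 2: Compute scaling factor.
scale = max(0, 1 - 2.24/7.6076) = 0.7056
Step 3: prox(x) = [-3.7323, 3.8576]
||prox(x)|| = 5.3676
Step 4: Proximal objective.
0.5*||prox-x||^2 = 2.5088
lambda*||prox|| = 12.0234
Total = 14.5322


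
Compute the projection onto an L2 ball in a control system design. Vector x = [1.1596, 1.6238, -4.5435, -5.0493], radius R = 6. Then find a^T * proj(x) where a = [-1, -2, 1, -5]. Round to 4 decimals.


Step 1: Compute ||x|| (intermediates to 6 decimals).
||x|| = sqrt(1.1596^2 + 1.6238^2 + (-4.5435)^2 + (-5.0493)^2) = 7.079564
Step 2: Project.
Since ||x|| > R, scale = R/||x|| = 6/7.079564 = 0.84751, proj(x) = scale * x
proj(x) = [0.982773, 1.376187, -3.850662, -4.279332]
Step 3: Dot product.
a^T * proj(x) = -1*0.982773 - 2*1.376187 + 1*(-3.850662) - 5*(-4.279332) = 13.8109


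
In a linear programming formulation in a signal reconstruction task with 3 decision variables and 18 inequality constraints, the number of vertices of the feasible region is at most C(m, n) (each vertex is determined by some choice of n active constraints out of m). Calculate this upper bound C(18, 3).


Each vertex corresponds to some choice of n active constraints out of m, so the number of vertices is at most C(m, n) = m! / (n!(m-n)!).
m = 18, n = 3
Numerator: 18 * 17 * 16
Denominator: 3! = 6
C(18, 3) = 816


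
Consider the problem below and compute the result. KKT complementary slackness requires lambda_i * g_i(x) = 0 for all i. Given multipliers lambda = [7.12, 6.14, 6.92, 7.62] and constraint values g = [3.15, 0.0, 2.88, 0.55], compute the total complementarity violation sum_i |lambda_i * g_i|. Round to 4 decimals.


KKT complementary slackness check:
lambda_1 * g_1 = 7.12 * 3.15 = 22.428
lambda_2 * g_2 = 6.14 * 0.0 = 0.0
lambda_3 * g_3 = 6.92 * 2.88 = 19.9296
lambda_4 * g_4 = 7.62 * 0.55 = 4.191
Total violation = 22.428 + 0.0 + 19.9296 + 4.191 = 46.5486


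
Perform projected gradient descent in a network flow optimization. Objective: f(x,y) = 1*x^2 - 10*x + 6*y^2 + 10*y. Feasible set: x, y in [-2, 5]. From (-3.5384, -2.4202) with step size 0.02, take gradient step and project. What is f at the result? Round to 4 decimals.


Step 1: Compute gradient at (-3.5384, -2.4202).
grad_x = 2*1*-3.5384 - 10 = -17.0768
grad_y = 2*6*-2.4202 + 10 = -19.0424
Step 2: Gradient step.
x_raw = -3.5384 - 0.02*-17.0768 = -3.1969
y_raw = -2.4202 - 0.02*-19.0424 = -2.0394
Step 3: Project onto [-2, 5].
x_proj = clip(-3.1969) = -2.0
y_proj = clip(-2.0394) = -2.0
Step 4: Evaluate f.
f(-2.0, -2.0) = 28.0


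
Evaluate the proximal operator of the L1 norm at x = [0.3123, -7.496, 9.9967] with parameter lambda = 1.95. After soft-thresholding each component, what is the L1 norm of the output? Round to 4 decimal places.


Soft-thresholding with lambda = 1.95:
prox(0.3123) = sign(0.3123)*max(|0.3123| - 1.95, 0) = 0.0
prox(-7.496) = sign(-7.496)*max(|-7.496| - 1.95, 0) = -5.546
prox(9.9967) = sign(9.9967)*max(|9.9967| - 1.95, 0) = 8.0467
prox(x) = [0.0, -5.546, 8.0467]
||prox(x)||_1 = 0.0 + 5.546 + 8.0467 = 13.5927


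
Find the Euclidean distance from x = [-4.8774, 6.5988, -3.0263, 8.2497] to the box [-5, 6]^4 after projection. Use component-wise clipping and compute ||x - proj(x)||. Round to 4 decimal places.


Project each component onto [-5, 6].
clip(-4.8774) = -4.8774, clip(6.5988) = 6.0, clip(-3.0263) = -3.0263, clip(8.2497) = 6.0
Projection = [-4.8774, 6.0, -3.0263, 6.0]
Squared diffs: [0.0, 0.3586, 0.0, 5.0612]
Distance = sqrt(5.4198) = 2.328


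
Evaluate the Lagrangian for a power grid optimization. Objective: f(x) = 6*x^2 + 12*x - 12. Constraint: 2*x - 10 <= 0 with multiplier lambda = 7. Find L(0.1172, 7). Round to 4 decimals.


Step 1: Evaluate f(x).
f(0.1172) = 6*0.1172^2 + 12*0.1172 - 12 = -10.5112
Step 2: Evaluate g(x).
g(0.1172) = 2*0.1172 - 10 = -9.7656
Step 3: Compute Lagrangian.
L = -10.5112 + 7*-9.7656 = -78.8704


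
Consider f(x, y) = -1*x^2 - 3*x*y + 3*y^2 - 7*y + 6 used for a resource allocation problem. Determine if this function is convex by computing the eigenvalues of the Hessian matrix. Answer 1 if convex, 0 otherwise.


The Hessian of f(x,y) = -1*x^2 - 3*x*y + 3*y^2 - 7*y + 6 is:
H = [[-2, -3], [-3, 6]]
Trace = -2 + 6 = 4
Determinant = -2*6 - (-3)^2 = -21
Discriminant = (4)^2 - 4*-21 = 100.0
Eigenvalues: lambda_1 = -3.0, lambda_2 = 7.0
The function is not convex.

0


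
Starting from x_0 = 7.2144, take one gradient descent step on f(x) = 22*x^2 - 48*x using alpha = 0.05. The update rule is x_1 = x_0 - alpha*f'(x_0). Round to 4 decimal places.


We compute the gradient at x_0 and apply the update.
f'(x) = 44*x - 48
f'(7.2144) = 44*7.2144 - 48 = 269.4336
x_1 = 7.2144 - 0.05*269.4336 = -6.2573


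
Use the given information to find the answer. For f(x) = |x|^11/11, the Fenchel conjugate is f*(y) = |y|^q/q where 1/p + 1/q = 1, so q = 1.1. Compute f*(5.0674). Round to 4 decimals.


The conjugate exponent q satisfies 1/p + 1/q = 1.
p = 11, so q = 11/(11 - 1) = 1.1
|y|^q = 5.0674^1.1 = 5.9602
f*(5.0674) = 5.9602 / 1.1 = 5.4184


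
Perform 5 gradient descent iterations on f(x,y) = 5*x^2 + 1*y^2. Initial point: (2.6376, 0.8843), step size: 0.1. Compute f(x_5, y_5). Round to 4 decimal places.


Gradient descent on f(x,y) = 5*x^2 + 1*y^2.
Starting point: (2.6376, 0.8843), alpha = 0.1
Step 1: grad_x = 2*5*2.6376 = 26.376, grad_y = 2*1*0.8843 = 1.7686
  x_1 = 2.6376 - 0.1*26.376 = 0.0
  y_1 = 0.8843 - 0.1*1.7686 = 0.7074
Step 2: grad_x = 2*5*0.0 = 0.0, grad_y = 2*1*0.7074 = 1.4149
  x_2 = 0.0 - 0.1*0.0 = 0.0
  y_2 = 0.7074 - 0.1*1.4149 = 0.566
Step 3: grad_x = 2*5*0.0 = 0.0, grad_y = 2*1*0.566 = 1.1319
  x_3 = 0.0 - 0.1*0.0 = 0.0
  y_3 = 0.566 - 0.1*1.1319 = 0.4528
Step 4: grad_x = 2*5*0.0 = 0.0, grad_y = 2*1*0.4528 = 0.9055
  x_4 = 0.0 - 0.1*0.0 = 0.0
  y_4 = 0.4528 - 0.1*0.9055 = 0.3622
Step 5: grad_x = 2*5*0.0 = 0.0, grad_y = 2*1*0.3622 = 0.7244
  x_5 = 0.0 - 0.1*0.0 = 0.0
  y_5 = 0.3622 - 0.1*0.7244 = 0.2898
f(0.0, 0.2898) = 5*0.0^2 + 1*0.2898^2 = 0.084


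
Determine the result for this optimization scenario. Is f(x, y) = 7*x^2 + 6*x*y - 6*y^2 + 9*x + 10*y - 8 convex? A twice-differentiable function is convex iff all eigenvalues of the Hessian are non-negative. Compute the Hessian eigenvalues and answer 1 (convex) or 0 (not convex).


The Hessian of f(x,y) = 7*x^2 + 6*x*y - 6*y^2 + 9*x + 10*y - 8 is:
H = [[14, 6], [6, -12]]
Trace = 14 - 12 = 2
Determinant = 14*-12 - (6)^2 = -204
Discriminant = (2)^2 - 4*-204 = 820.0
Eigenvalues: lambda_1 = -13.3178, lambda_2 = 15.3178
The function is not convex.

0


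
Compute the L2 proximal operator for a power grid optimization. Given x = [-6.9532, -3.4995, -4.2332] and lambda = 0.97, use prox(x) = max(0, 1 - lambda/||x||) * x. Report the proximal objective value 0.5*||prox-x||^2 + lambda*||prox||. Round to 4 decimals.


Step 1: Compute ||x||.
||x|| = 8.8608
Step 2: Compute scaling factor.
scale = max(0, 1 - 0.97/8.8608) = 0.8905
Step 3: prox(x) = [-6.192, -3.1164, -3.7698]
||prox(x)|| = 7.8908
Step 4: Proximal objective.
0.5*||prox-x||^2 = 0.4705
lambda*||prox|| = 7.6541
Total = 8.1245


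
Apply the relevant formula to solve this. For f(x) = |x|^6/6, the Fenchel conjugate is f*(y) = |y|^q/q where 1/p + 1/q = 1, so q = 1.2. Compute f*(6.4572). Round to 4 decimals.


The conjugate exponent q satisfies 1/p + 1/q = 1.
p = 6, so q = 6/(6 - 1) = 1.2
|y|^q = 6.4572^1.2 = 9.3768
f*(6.4572) = 9.3768 / 1.2 = 7.814


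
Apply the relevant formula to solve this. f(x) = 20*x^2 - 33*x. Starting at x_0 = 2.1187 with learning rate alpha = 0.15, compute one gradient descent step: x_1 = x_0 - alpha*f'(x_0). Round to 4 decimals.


We compute the gradient at x_0 and apply the update.
f'(x) = 40*x - 33
f'(2.1187) = 40*2.1187 - 33 = 51.748
x_1 = 2.1187 - 0.15*51.748 = -5.6435


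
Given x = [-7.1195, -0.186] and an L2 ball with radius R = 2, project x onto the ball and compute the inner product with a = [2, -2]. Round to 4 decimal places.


Step 1: Compute ||x|| (intermediates to 6 decimals).
||x|| = sqrt((-7.1195)^2 + (-0.186)^2) = 7.121929
Step 2: Project.
Since ||x|| > R, scale = R/||x|| = 2/7.121929 = 0.280823, proj(x) = scale * x
proj(x) = [-1.999319, -0.052233]
Step 3: Dot product.
a^T * proj(x) = 2*(-1.999319) - 2*(-0.052233) = -3.8942


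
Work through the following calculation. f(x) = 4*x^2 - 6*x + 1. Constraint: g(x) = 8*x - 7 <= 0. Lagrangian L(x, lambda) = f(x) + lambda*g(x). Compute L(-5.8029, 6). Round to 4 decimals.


Step 1: Evaluate f(x).
f(-5.8029) = 4*(-5.8029)^2 - 6*(-5.8029) + 1 = 170.512
Step 2: Evaluate g(x).
g(-5.8029) = 8*-5.8029 - 7 = -53.4232
Step 3: Compute Lagrangian.
L = 170.512 + 6*-53.4232 = -150.0272


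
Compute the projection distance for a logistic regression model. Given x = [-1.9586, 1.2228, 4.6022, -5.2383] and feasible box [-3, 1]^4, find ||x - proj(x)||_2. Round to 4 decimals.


Project each component onto [-3, 1].
clip(-1.9586) = -1.9586, clip(1.2228) = 1.0, clip(4.6022) = 1.0, clip(-5.2383) = -3.0
Projection = [-1.9586, 1.0, 1.0, -3.0]
Squared diffs: [0.0, 0.0496, 12.9758, 5.01]
Distance = sqrt(18.0354) = 4.2468


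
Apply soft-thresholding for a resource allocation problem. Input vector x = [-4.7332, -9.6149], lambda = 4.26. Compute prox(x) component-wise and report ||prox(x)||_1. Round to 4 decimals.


Soft-thresholding with lambda = 4.26:
prox(-4.7332) = sign(-4.7332)*max(|-4.7332| - 4.26, 0) = -0.4732
prox(-9.6149) = sign(-9.6149)*max(|-9.6149| - 4.26, 0) = -5.3549
prox(x) = [-0.4732, -5.3549]
||prox(x)||_1 = 0.4732 + 5.3549 = 5.8281


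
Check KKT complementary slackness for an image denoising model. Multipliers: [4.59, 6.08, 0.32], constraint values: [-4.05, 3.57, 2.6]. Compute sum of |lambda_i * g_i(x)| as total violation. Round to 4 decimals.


KKT complementary slackness check:
lambda_1 * g_1 = 4.59 * -4.05 = -18.5895
lambda_2 * g_2 = 6.08 * 3.57 = 21.7056
lambda_3 * g_3 = 0.32 * 2.6 = 0.832
Total violation = 18.5895 + 21.7056 + 0.832 = 41.1271


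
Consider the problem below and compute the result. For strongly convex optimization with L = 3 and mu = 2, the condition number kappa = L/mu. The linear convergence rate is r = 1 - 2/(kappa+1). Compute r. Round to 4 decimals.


Step 1: Compute the condition number.
kappa = L/mu = 3/2 = 1.5
Step 2: Compute the convergence rate.
r = 1 - 2/(kappa + 1) = 1 - 2*mu/(L + mu) = (L - mu)/(L + mu) = 1/5 = 0.2


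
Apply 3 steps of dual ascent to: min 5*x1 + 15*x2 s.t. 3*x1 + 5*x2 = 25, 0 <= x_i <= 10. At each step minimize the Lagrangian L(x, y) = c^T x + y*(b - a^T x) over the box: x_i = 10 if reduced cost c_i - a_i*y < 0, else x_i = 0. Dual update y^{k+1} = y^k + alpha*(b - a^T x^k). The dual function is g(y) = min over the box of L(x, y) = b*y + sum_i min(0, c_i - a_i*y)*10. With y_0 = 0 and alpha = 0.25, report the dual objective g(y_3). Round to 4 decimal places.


Dual ascent for LP: min 5*x1 + 15*x2, 3*x1 + 5*x2 = 25, 0 <= x_i <= 10
Step 1: y^k = 0.0, reduced costs: (5.0, 15.0)
  x^k = (0.0, 0.0), subgradient = b - a^T x = 25.0
  y^{k+1} = 0.0 + 0.25*25.0 = 6.25
Step 2: y^k = 6.25, reduced costs: (-13.75, -16.25)
  x^k = (10.0, 10.0), subgradient = b - a^T x = -55.0
  y^{k+1} = 6.25 + 0.25*-55.0 = -7.5
Step 3: y^k = -7.5, reduced costs: (27.5, 52.5)
  x^k = (0.0, 0.0), subgradient = b - a^T x = 25.0
  y^{k+1} = -7.5 + 0.25*25.0 = -1.25
Dual objective at y_3 = -1.25: reduced costs (8.75, 21.25), box minimizer x = (0.0, 0.0)
g(y_3) = b*y + (c1 - a1*y)*x1 + (c2 - a2*y)*x2 = 25*(-1.25) + 8.75*0.0 + 21.25*0.0 = -31.25 + 0.0 + 0.0 = -31.25


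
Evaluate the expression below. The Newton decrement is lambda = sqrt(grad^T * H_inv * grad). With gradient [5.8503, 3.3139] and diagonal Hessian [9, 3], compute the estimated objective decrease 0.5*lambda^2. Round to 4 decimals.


Step 1: H is diagonal, so H^(-1) * g = [0.65, 1.1046].
Step 2: g^T H^(-1) g = sum_i g_i^2 / H_ii
  = (5.8503)^2/9 + (3.3139)^2/3
  = 3.8029 + 3.6606 = 7.4635
Step 3: Objective decrease = 0.5 * g^T H^(-1) g = 3.7318


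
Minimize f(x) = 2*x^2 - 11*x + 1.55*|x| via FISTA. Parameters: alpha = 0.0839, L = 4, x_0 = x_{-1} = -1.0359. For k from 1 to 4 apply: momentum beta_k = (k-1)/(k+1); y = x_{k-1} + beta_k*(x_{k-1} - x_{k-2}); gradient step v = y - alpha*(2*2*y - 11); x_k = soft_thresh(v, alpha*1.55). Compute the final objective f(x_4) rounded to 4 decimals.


FISTA on f(x) = 2*x^2 - 11*x + 1.55*|x|
L = 4, alpha = 0.0839
Iteration 1: beta = 0.0, y = -1.0359 + 0.0*(-1.0359 + 1.0359) = -1.0359
  grad(y) = -15.1436, v = y - alpha*grad = 0.2346
  prox(v) = soft_thresh(0.2346, 0.13) = 0.1046
Iteration 2: beta = 0.3333, y = 0.1046 + 0.3333*(0.1046 + 1.0359) = 0.4848
  grad(y) = -9.0609, v = y - alpha*grad = 1.245
  prox(v) = soft_thresh(1.245, 0.13) = 1.1149
Iteration 3: beta = 0.5, y = 1.1149 + 0.5*(1.1149 - 0.1046) = 1.6201
  grad(y) = -4.5196, v = y - alpha*grad = 1.9993
  prox(v) = soft_thresh(1.9993, 0.13) = 1.8693
Iteration 4: beta = 0.6, y = 1.8693 + 0.6*(1.8693 - 1.1149) = 2.3218
  grad(y) = -1.7126, v = y - alpha*grad = 2.4655
  prox(v) = soft_thresh(2.4655, 0.13) = 2.3355
f(x_4) = 2*2.3355^2 - 11*2.3355 + 1.55*|2.3355| = -11.1614


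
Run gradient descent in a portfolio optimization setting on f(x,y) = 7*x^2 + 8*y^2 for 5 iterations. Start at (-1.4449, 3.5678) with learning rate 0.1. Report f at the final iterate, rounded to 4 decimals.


Gradient descent on f(x,y) = 7*x^2 + 8*y^2.
Starting point: (-1.4449, 3.5678), alpha = 0.1
Step 1: grad_x = 2*7*-1.4449 = -20.2286, grad_y = 2*8*3.5678 = 57.0848
  x_1 = -1.4449 - 0.1*-20.2286 = 0.578
  y_1 = 3.5678 - 0.1*57.0848 = -2.1407
Step 2: grad_x = 2*7*0.578 = 8.0914, grad_y = 2*8*-2.1407 = -34.2509
  x_2 = 0.578 - 0.1*8.0914 = -0.2312
  y_2 = -2.1407 - 0.1*-34.2509 = 1.2844
Step 3: grad_x = 2*7*-0.2312 = -3.2366, grad_y = 2*8*1.2844 = 20.5505
  x_3 = -0.2312 - 0.1*-3.2366 = 0.0925
  y_3 = 1.2844 - 0.1*20.5505 = -0.7706
Step 4: grad_x = 2*7*0.0925 = 1.2946, grad_y = 2*8*-0.7706 = -12.3303
  x_4 = 0.0925 - 0.1*1.2946 = -0.037
  y_4 = -0.7706 - 0.1*-12.3303 = 0.4624
Step 5: grad_x = 2*7*-0.037 = -0.5179, grad_y = 2*8*0.4624 = 7.3982
  x_5 = -0.037 - 0.1*-0.5179 = 0.0148
  y_5 = 0.4624 - 0.1*7.3982 = -0.2774
f(0.0148, -0.2774) = 7*0.0148^2 + 8*(-0.2774)^2 = 0.6173


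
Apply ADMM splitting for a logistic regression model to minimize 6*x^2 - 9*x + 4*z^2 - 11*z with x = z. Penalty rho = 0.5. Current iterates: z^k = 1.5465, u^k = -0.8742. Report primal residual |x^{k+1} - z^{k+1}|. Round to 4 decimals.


ADMM iteration with rho = 0.5, z^k = 1.5465, u^k = -0.8742
Step 1: x-update.
Minimize 6*x^2 - 9*x + (0.5/2)*(x - 1.5465 - 0.8742)^2
FOC: (2*6 + 0.5)*x = 9 + 0.5*(1.5465 + 0.8742)
x^{k+1} = 0.8168
Step 2: z-update.
Minimize 4*z^2 - 11*z + (0.5/2)*(0.8168 - z - 0.8742)^2
FOC: (2*4 + 0.5)*z = 11 + 0.5*(0.8168 - 0.8742)
z^{k+1} = 1.2907
Step 3: u-update.
u^{k+1} = -0.8742 + 0.8168 - 1.2907 = -1.3481
Step 4: Primal residual = |0.8168 - 1.2907| = 0.4739


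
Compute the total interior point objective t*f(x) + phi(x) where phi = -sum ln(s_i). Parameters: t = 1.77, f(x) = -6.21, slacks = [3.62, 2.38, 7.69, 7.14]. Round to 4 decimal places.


Step 1: Compute log-barrier.
ln values: [1.2865, 0.8671, 2.0399, 1.9657]
phi = -(1.2865 + 0.8671 + 2.0399 + 1.9657) = -6.1592
Step 2: Compute augmented objective.
t*f(x) = 1.77*-6.21 = -10.9917
Total = -10.9917 - 6.1592 = -17.1509


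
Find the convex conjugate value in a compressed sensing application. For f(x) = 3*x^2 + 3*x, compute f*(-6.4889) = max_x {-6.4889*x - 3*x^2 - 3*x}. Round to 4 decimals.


f*(y) = sup_x {y*x - a*x^2 - b*x} = sup_x {(y-b)*x - a*x^2}
FOC: (y - b) - 2a*x = 0 => x* = (y - b)/(2a)
x* = (-6.4889 - 3)/(2*3) = -1.5815
f*(-6.4889) = (y-b)^2/(4a) = (-6.4889 - 3)^2/(4*3)
= 90.0392/12 = 7.5033


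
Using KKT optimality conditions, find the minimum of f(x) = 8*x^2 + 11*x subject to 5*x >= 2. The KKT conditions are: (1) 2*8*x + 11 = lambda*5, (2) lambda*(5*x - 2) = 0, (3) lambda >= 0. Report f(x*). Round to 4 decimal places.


Step 1: Try lambda = 0 (constraint inactive).
x_unc = -11/(2*8) = -0.6875
Check: 5*-0.6875 = -3.4375 < 2 -- violated!
Step 2: Constraint must be active: 5*x = 2
x* = 2/5 = 0.4
lambda = (2*8*0.4 + 11)/5 = 3.48
Step 3: Compute optimal value.
f(x*) = 8*0.4^2 + 11*0.4 = 5.68


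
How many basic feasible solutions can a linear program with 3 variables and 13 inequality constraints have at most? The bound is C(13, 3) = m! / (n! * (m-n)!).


Each vertex corresponds to some choice of n active constraints out of m, so the number of vertices is at most C(m, n) = m! / (n!(m-n)!).
m = 13, n = 3
Numerator: 13 * 12 * 11
Denominator: 3! = 6
C(13, 3) = 286


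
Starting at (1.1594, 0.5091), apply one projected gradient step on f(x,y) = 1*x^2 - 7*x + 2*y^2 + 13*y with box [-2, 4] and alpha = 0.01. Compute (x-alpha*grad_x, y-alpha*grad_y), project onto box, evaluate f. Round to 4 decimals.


Step 1: Compute gradient at (1.1594, 0.5091).
grad_x = 2*1*1.1594 - 7 = -4.6812
grad_y = 2*2*0.5091 + 13 = 15.0364
Step 2: Gradient step.
x_raw = 1.1594 - 0.01*-4.6812 = 1.2062
y_raw = 0.5091 - 0.01*15.0364 = 0.3587
Step 3: Project onto [-2, 4].
x_proj = clip(1.2062) = 1.2062
y_proj = clip(0.3587) = 0.3587
Step 4: Evaluate f.
f(1.2062, 0.3587) = -2.0676


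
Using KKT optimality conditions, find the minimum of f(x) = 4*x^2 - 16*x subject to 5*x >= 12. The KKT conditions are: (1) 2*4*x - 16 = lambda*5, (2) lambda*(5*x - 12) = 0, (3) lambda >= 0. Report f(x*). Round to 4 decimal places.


Step 1: Try lambda = 0 (constraint inactive).
x_unc = 16/(2*4) = 2.0
Check: 5*2.0 = 10.0 < 12 -- violated!
Step 2: Constraint must be active: 5*x = 12
x* = 12/5 = 2.4
lambda = (2*4*2.4 - 16)/5 = 0.64
Step 3: Compute optimal value.
f(x*) = 4*2.4^2 - 16*2.4 = -15.36


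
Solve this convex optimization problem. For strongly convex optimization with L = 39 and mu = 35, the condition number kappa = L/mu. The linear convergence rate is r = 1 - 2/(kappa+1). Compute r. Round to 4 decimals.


Step 1: Compute the condition number.
kappa = L/mu = 39/35 = 1.1143
Step 2: Compute the convergence rate.
r = 1 - 2/(kappa + 1) = 1 - 2*mu/(L + mu) = (L - mu)/(L + mu) = 4/74 = 0.0541


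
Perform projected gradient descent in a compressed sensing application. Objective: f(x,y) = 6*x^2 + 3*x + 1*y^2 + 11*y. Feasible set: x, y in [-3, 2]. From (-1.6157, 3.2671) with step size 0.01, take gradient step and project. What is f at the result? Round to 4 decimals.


Step 1: Compute gradient at (-1.6157, 3.2671).
grad_x = 2*6*-1.6157 + 3 = -16.3884
grad_y = 2*1*3.2671 + 11 = 17.5342
Step 2: Gradient step.
x_raw = -1.6157 - 0.01*-16.3884 = -1.4518
y_raw = 3.2671 - 0.01*17.5342 = 3.0918
Step 3: Project onto [-3, 2].
x_proj = clip(-1.4518) = -1.4518
y_proj = clip(3.0918) = 2.0
Step 4: Evaluate f.
f(-1.4518, 2.0) = 34.2912


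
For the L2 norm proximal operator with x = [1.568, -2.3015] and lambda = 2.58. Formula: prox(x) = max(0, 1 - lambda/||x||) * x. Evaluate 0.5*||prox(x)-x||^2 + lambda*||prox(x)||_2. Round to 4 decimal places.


Step 1: Compute ||x||.
||x|| = 2.7849
Step 2: Compute scaling factor.
scale = max(0, 1 - 2.58/2.7849) = 0.0736
Step 3: prox(x) = [0.1154, -0.1693]
||prox(x)|| = 0.2049
Step 4: Proximal objective.
0.5*||prox-x||^2 = 3.3282
lambda*||prox|| = 0.5286
Total = 3.8568


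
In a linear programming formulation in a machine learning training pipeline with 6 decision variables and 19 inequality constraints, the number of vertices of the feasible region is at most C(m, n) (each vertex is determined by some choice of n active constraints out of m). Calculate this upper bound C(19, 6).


Each vertex corresponds to some choice of n active constraints out of m, so the number of vertices is at most C(m, n) = m! / (n!(m-n)!).
m = 19, n = 6
Numerator: 19 * 18 * 17 * 16 * 15 * 14
Denominator: 6! = 720
C(19, 6) = 27132


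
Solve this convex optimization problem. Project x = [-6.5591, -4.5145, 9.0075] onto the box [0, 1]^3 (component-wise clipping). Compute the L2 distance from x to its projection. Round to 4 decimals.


Project each component onto [0, 1].
clip(-6.5591) = 0.0, clip(-4.5145) = 0.0, clip(9.0075) = 1.0
Projection = [0.0, 0.0, 1.0]
Squared diffs: [43.0218, 20.3807, 64.1201]
Distance = sqrt(127.5226) = 11.2926


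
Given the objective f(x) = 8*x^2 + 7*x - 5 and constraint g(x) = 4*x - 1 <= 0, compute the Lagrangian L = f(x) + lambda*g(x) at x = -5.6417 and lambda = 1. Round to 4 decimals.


Step 1: Evaluate f(x).
f(-5.6417) = 8*(-5.6417)^2 + 7*(-5.6417) - 5 = 210.1383
Step 2: Evaluate g(x).
g(-5.6417) = 4*-5.6417 - 1 = -23.5668
Step 3: Compute Lagrangian.
L = 210.1383 + 1*-23.5668 = 186.5715


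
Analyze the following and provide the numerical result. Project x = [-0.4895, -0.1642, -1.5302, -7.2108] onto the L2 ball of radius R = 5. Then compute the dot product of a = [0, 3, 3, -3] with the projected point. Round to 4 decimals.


Step 1: Compute ||x|| (intermediates to 6 decimals).
||x|| = sqrt((-0.4895)^2 + (-0.1642)^2 + (-1.5302)^2 + (-7.2108)^2) = 7.389433
Step 2: Project.
Since ||x|| > R, scale = R/||x|| = 5/7.389433 = 0.676642, proj(x) = scale * x
proj(x) = [-0.331216, -0.111105, -1.035398, -4.87913]
Step 3: Dot product.
a^T * proj(x) = 0*(-0.331216) + 3*(-0.111105) + 3*(-1.035398) - 3*(-4.87913) = 11.1979


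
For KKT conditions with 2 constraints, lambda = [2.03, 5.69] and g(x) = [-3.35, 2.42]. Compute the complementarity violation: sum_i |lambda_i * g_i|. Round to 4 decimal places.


KKT complementary slackness check:
lambda_1 * g_1 = 2.03 * -3.35 = -6.8005
lambda_2 * g_2 = 5.69 * 2.42 = 13.7698
Total violation = 6.8005 + 13.7698 = 20.5703


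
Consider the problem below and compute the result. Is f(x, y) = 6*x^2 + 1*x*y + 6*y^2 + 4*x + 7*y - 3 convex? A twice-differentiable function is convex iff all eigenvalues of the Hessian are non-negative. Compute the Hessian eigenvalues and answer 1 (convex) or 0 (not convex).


The Hessian of f(x,y) = 6*x^2 + 1*x*y + 6*y^2 + 4*x + 7*y - 3 is:
H = [[12, 1], [1, 12]]
Trace = 12 + 12 = 24
Determinant = 12*12 - (1)^2 = 143
Discriminant = (24)^2 - 4*143 = 4.0
Eigenvalues: lambda_1 = 11.0, lambda_2 = 13.0
The function is convex.

1


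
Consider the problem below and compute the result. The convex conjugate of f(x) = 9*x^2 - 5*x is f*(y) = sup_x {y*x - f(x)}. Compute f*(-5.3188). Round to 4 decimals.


f*(y) = sup_x {y*x - a*x^2 - b*x} = sup_x {(y-b)*x - a*x^2}
FOC: (y - b) - 2a*x = 0 => x* = (y - b)/(2a)
x* = (-5.3188 + 5)/(2*9) = -0.0177
f*(-5.3188) = (y-b)^2/(4a) = (-5.3188 + 5)^2/(4*9)
= 0.1016/36 = 0.0028


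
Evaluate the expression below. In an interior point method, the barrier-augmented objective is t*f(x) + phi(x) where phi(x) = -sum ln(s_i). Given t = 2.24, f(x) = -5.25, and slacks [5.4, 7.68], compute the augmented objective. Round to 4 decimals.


Step 1: Compute log-barrier.
ln values: [1.6864, 2.0386]
phi = -(1.6864 + 2.0386) = -3.725
Step 2: Compute augmented objective.
t*f(x) = 2.24*-5.25 = -11.76
Total = -11.76 - 3.725 = -15.485


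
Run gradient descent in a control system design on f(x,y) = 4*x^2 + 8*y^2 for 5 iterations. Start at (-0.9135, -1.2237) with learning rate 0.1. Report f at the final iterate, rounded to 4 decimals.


Gradient descent on f(x,y) = 4*x^2 + 8*y^2.
Starting point: (-0.9135, -1.2237), alpha = 0.1
Step 1: grad_x = 2*4*-0.9135 = -7.308, grad_y = 2*8*-1.2237 = -19.5792
  x_1 = -0.9135 - 0.1*-7.308 = -0.1827
  y_1 = -1.2237 - 0.1*-19.5792 = 0.7342
Step 2: grad_x = 2*4*-0.1827 = -1.4616, grad_y = 2*8*0.7342 = 11.7475
  x_2 = -0.1827 - 0.1*-1.4616 = -0.0365
  y_2 = 0.7342 - 0.1*11.7475 = -0.4405
Step 3: grad_x = 2*4*-0.0365 = -0.2923, grad_y = 2*8*-0.4405 = -7.0485
  x_3 = -0.0365 - 0.1*-0.2923 = -0.0073
  y_3 = -0.4405 - 0.1*-7.0485 = 0.2643
Step 4: grad_x = 2*4*-0.0073 = -0.0585, grad_y = 2*8*0.2643 = 4.2291
  x_4 = -0.0073 - 0.1*-0.0585 = -0.0015
  y_4 = 0.2643 - 0.1*4.2291 = -0.1586
Step 5: grad_x = 2*4*-0.0015 = -0.0117, grad_y = 2*8*-0.1586 = -2.5375
  x_5 = -0.0015 - 0.1*-0.0117 = -0.0003
  y_5 = -0.1586 - 0.1*-2.5375 = 0.0952
f(-0.0003, 0.0952) = 4*(-0.0003)^2 + 8*0.0952^2 = 0.0724


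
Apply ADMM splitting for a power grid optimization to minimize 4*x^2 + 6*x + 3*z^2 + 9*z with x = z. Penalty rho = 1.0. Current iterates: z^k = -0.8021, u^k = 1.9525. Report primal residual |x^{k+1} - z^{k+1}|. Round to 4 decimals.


ADMM iteration with rho = 1.0, z^k = -0.8021, u^k = 1.9525
Step 1: x-update.
Minimize 4*x^2 + 6*x + (1.0/2)*(x + 0.8021 + 1.9525)^2
FOC: (2*4 + 1.0)*x = -6 + 1.0*(-0.8021 - 1.9525)
x^{k+1} = -0.9727
Step 2: z-update.
Minimize 3*z^2 + 9*z + (1.0/2)*(-0.9727 - z + 1.9525)^2
FOC: (2*3 + 1.0)*z = -9 + 1.0*(-0.9727 + 1.9525)
z^{k+1} = -1.1457
Step 3: u-update.
u^{k+1} = 1.9525 - 0.9727 + 1.1457 = 2.1255
Step 4: Primal residual = |-0.9727 + 1.1457| = 0.173


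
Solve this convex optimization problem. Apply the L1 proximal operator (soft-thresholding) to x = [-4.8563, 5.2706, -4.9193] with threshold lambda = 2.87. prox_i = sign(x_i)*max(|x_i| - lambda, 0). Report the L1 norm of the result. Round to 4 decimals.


Soft-thresholding with lambda = 2.87:
prox(-4.8563) = sign(-4.8563)*max(|-4.8563| - 2.87, 0) = -1.9863
prox(5.2706) = sign(5.2706)*max(|5.2706| - 2.87, 0) = 2.4006
prox(-4.9193) = sign(-4.9193)*max(|-4.9193| - 2.87, 0) = -2.0493
prox(x) = [-1.9863, 2.4006, -2.0493]
||prox(x)||_1 = 1.9863 + 2.4006 + 2.0493 = 6.4362


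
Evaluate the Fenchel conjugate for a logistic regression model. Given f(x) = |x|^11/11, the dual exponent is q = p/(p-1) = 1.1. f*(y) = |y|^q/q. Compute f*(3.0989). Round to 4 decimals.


The conjugate exponent q satisfies 1/p + 1/q = 1.
p = 11, so q = 11/(11 - 1) = 1.1
|y|^q = 3.0989^1.1 = 3.47
f*(3.0989) = 3.47 / 1.1 = 3.1545


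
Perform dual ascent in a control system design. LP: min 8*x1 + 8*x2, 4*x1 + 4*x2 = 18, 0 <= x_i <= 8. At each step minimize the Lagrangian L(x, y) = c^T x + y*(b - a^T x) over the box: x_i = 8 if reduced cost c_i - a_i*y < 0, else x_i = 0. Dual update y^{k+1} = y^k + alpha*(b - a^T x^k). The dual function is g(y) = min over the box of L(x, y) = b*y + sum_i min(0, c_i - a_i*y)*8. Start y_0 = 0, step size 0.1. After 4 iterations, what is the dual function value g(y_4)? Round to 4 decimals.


Dual ascent for LP: min 8*x1 + 8*x2, 4*x1 + 4*x2 = 18, 0 <= x_i <= 8
Step 1: y^k = 0.0, reduced costs: (8.0, 8.0)
  x^k = (0.0, 0.0), subgradient = b - a^T x = 18.0
  y^{k+1} = 0.0 + 0.1*18.0 = 1.8
Step 2: y^k = 1.8, reduced costs: (0.8, 0.8)
  x^k = (0.0, 0.0), subgradient = b - a^T x = 18.0
  y^{k+1} = 1.8 + 0.1*18.0 = 3.6
Step 3: y^k = 3.6, reduced costs: (-6.4, -6.4)
  x^k = (8.0, 8.0), subgradient = b - a^T x = -46.0
  y^{k+1} = 3.6 + 0.1*-46.0 = -1.0
Step 4: y^k = -1.0, reduced costs: (12.0, 12.0)
  x^k = (0.0, 0.0), subgradient = b - a^T x = 18.0
  y^{k+1} = -1.0 + 0.1*18.0 = 0.8
Dual objective at y_4 = 0.8: reduced costs (4.8, 4.8), box minimizer x = (0.0, 0.0)
g(y_4) = b*y + (c1 - a1*y)*x1 + (c2 - a2*y)*x2 = 18*0.8 + 4.8*0.0 + 4.8*0.0 = 14.4 + 0.0 + 0.0 = 14.4


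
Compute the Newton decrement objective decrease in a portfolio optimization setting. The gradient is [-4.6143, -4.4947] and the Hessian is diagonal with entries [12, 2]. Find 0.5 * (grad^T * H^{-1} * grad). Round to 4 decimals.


Step 1: H is diagonal, so H^(-1) * g = [-0.3845, -2.2474].
Step 2: g^T H^(-1) g = sum_i g_i^2 / H_ii
  = (-4.6143)^2/12 + (-4.4947)^2/2
  = 1.7743 + 10.1012 = 11.8755
Step 3: Objective decrease = 0.5 * g^T H^(-1) g = 5.9377


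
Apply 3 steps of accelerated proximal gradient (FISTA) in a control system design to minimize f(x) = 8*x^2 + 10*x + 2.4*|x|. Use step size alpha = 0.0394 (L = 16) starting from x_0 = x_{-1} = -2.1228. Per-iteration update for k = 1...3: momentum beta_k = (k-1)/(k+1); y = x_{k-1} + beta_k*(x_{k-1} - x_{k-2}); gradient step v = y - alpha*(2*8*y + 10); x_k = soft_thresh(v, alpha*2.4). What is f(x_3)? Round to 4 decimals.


FISTA on f(x) = 8*x^2 + 10*x + 2.4*|x|
L = 16, alpha = 0.0394
Iteration 1: beta = 0.0, y = -2.1228 + 0.0*(-2.1228 + 2.1228) = -2.1228
  grad(y) = -23.9648, v = y - alpha*grad = -1.1786
  prox(v) = soft_thresh(-1.1786, 0.0946) = -1.084
Iteration 2: beta = 0.3333, y = -1.084 + 0.3333*(-1.084 + 2.1228) = -0.7378
  grad(y) = -1.8043, v = y - alpha*grad = -0.6667
  prox(v) = soft_thresh(-0.6667, 0.0946) = -0.5721
Iteration 3: beta = 0.5, y = -0.5721 + 0.5*(-0.5721 + 1.084) = -0.3162
  grad(y) = 4.9413, v = y - alpha*grad = -0.5109
  prox(v) = soft_thresh(-0.5109, 0.0946) = -0.4163
f(x_3) = 8*(-0.4163)^2 + 10*(-0.4163) + 2.4*|-0.4163| = -1.7774


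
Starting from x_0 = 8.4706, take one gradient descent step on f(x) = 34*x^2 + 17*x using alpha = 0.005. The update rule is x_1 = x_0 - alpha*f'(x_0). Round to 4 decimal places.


We compute the gradient at x_0 and apply the update.
f'(x) = 68*x + 17
f'(8.4706) = 68*8.4706 + 17 = 593.0008
x_1 = 8.4706 - 0.005*593.0008 = 5.5056


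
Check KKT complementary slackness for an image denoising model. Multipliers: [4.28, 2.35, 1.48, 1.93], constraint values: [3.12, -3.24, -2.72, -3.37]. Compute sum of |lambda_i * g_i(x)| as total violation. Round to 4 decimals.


KKT complementary slackness check:
lambda_1 * g_1 = 4.28 * 3.12 = 13.3536
lambda_2 * g_2 = 2.35 * -3.24 = -7.614
lambda_3 * g_3 = 1.48 * -2.72 = -4.0256
lambda_4 * g_4 = 1.93 * -3.37 = -6.5041
Total violation = 13.3536 + 7.614 + 4.0256 + 6.5041 = 31.4973


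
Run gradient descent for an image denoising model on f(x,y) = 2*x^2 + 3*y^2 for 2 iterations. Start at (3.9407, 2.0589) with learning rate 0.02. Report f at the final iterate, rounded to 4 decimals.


Gradient descent on f(x,y) = 2*x^2 + 3*y^2.
Starting point: (3.9407, 2.0589), alpha = 0.02
Step 1: grad_x = 2*2*3.9407 = 15.7628, grad_y = 2*3*2.0589 = 12.3534
  x_1 = 3.9407 - 0.02*15.7628 = 3.6254
  y_1 = 2.0589 - 0.02*12.3534 = 1.8118
Step 2: grad_x = 2*2*3.6254 = 14.5018, grad_y = 2*3*1.8118 = 10.871
  x_2 = 3.6254 - 0.02*14.5018 = 3.3354
  y_2 = 1.8118 - 0.02*10.871 = 1.5944
f(3.3354, 1.5944) = 2*3.3354^2 + 3*1.5944^2 = 29.8763


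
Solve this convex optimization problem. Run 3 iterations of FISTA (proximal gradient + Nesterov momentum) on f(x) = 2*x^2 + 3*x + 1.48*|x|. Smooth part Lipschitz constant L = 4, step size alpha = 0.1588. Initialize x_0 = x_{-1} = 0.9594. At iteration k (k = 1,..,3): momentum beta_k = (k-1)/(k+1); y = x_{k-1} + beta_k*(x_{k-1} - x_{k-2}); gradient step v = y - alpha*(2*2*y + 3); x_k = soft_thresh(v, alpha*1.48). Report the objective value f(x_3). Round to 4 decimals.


FISTA on f(x) = 2*x^2 + 3*x + 1.48*|x|
L = 4, alpha = 0.1588
Iteration 1: beta = 0.0, y = 0.9594 + 0.0*(0.9594 - 0.9594) = 0.9594
  grad(y) = 6.8376, v = y - alpha*grad = -0.1264
  prox(v) = soft_thresh(-0.1264, 0.235) = 0.0
Iteration 2: beta = 0.3333, y = 0.0 + 0.3333*(0.0 - 0.9594) = -0.3198
  grad(y) = 1.7208, v = y - alpha*grad = -0.5931
  prox(v) = soft_thresh(-0.5931, 0.235) = -0.358
Iteration 3: beta = 0.5, y = -0.358 + 0.5*(-0.358 - 0.0) = -0.5371
  grad(y) = 0.8518, v = y - alpha*grad = -0.6723
  prox(v) = soft_thresh(-0.6723, 0.235) = -0.4373
f(x_3) = 2*(-0.4373)^2 + 3*(-0.4373) + 1.48*|-0.4373| = -0.2822


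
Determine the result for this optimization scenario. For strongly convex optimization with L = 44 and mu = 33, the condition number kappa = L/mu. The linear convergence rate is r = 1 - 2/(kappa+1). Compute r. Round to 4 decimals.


Step 1: Compute the condition number.
kappa = L/mu = 44/33 = 1.3333
Step 2: Compute the convergence rate.
r = 1 - 2/(kappa + 1) = 1 - 2*mu/(L + mu) = (L - mu)/(L + mu) = 11/77 = 0.1429


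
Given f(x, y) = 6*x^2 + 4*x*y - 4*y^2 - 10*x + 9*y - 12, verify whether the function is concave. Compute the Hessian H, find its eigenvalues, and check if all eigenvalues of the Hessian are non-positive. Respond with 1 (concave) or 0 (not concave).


The Hessian of f(x,y) = 6*x^2 + 4*x*y - 4*y^2 - 10*x + 9*y - 12 is:
H = [[12, 4], [4, -8]]
Trace = 12 - 8 = 4
Determinant = 12*-8 - (4)^2 = -112
Discriminant = (4)^2 - 4*-112 = 464.0
Eigenvalues: lambda_1 = -8.7703, lambda_2 = 12.7703
The function is not concave.

0


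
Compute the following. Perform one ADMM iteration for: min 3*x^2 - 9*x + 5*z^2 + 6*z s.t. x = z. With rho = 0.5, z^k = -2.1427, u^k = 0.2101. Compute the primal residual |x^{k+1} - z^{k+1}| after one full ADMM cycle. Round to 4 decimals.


ADMM iteration with rho = 0.5, z^k = -2.1427, u^k = 0.2101
Step 1: x-update.
Minimize 3*x^2 - 9*x + (0.5/2)*(x + 2.1427 + 0.2101)^2
FOC: (2*3 + 0.5)*x = 9 + 0.5*(-2.1427 - 0.2101)
x^{k+1} = 1.2036
Step 2: z-update.
Minimize 5*z^2 + 6*z + (0.5/2)*(1.2036 - z + 0.2101)^2
FOC: (2*5 + 0.5)*z = -6 + 0.5*(1.2036 + 0.2101)
z^{k+1} = -0.5041
Step 3: u-update.
u^{k+1} = 0.2101 + 1.2036 + 0.5041 = 1.9178
Step 4: Primal residual = |1.2036 + 0.5041| = 1.7077


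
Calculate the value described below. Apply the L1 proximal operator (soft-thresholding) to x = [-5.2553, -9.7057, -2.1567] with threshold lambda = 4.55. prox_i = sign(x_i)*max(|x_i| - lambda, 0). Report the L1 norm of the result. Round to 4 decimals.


Soft-thresholding with lambda = 4.55:
prox(-5.2553) = sign(-5.2553)*max(|-5.2553| - 4.55, 0) = -0.7053
prox(-9.7057) = sign(-9.7057)*max(|-9.7057| - 4.55, 0) = -5.1557
prox(-2.1567) = sign(-2.1567)*max(|-2.1567| - 4.55, 0) = 0.0
prox(x) = [-0.7053, -5.1557, 0.0]
||prox(x)||_1 = 0.7053 + 5.1557 + 0.0 = 5.861


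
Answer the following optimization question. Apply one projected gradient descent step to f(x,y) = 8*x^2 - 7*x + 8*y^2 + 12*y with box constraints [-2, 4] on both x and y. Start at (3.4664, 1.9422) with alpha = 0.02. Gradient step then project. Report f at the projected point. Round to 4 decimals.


Step 1: Compute gradient at (3.4664, 1.9422).
grad_x = 2*8*3.4664 - 7 = 48.4624
grad_y = 2*8*1.9422 + 12 = 43.0752
Step 2: Gradient step.
x_raw = 3.4664 - 0.02*48.4624 = 2.4972
y_raw = 1.9422 - 0.02*43.0752 = 1.0807
Step 3: Project onto [-2, 4].
x_proj = clip(2.4972) = 2.4972
y_proj = clip(1.0807) = 1.0807
Step 4: Evaluate f.
f(2.4972, 1.0807) = 54.7177


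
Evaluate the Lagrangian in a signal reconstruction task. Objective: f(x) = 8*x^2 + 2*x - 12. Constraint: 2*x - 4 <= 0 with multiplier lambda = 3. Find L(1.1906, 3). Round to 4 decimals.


Step 1: Evaluate f(x).
f(1.1906) = 8*1.1906^2 + 2*1.1906 - 12 = 1.7214
Step 2: Evaluate g(x).
g(1.1906) = 2*1.1906 - 4 = -1.6188
Step 3: Compute Lagrangian.
L = 1.7214 + 3*-1.6188 = -3.135


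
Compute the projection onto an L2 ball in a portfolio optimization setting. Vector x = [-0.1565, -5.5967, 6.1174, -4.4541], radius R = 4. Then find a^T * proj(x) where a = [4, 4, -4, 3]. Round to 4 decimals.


Step 1: Compute ||x|| (intermediates to 6 decimals).
||x|| = sqrt((-0.1565)^2 + (-5.5967)^2 + 6.1174^2 + (-4.4541)^2) = 9.413242
Step 2: Project.
Since ||x|| > R, scale = R/||x|| = 4/9.413242 = 0.424933, proj(x) = scale * x
proj(x) = [-0.066502, -2.378223, 2.599485, -1.892694]
Step 3: Dot product.
a^T * proj(x) = 4*(-0.066502) + 4*(-2.378223) - 4*2.599485 + 3*(-1.892694) = -25.8549


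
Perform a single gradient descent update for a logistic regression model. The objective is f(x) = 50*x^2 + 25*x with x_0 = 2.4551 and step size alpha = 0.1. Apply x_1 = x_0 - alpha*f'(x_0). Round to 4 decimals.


We compute the gradient at x_0 and apply the update.
f'(x) = 100*x + 25
f'(2.4551) = 100*2.4551 + 25 = 270.51
x_1 = 2.4551 - 0.1*270.51 = -24.5959


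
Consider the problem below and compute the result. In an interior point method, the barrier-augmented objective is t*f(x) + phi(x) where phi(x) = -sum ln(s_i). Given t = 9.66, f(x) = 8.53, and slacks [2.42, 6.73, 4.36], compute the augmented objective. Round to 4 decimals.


Step 1: Compute log-barrier.
ln values: [0.8838, 1.9066, 1.4725]
phi = -(0.8838 + 1.9066 + 1.4725) = -4.2628
Step 2: Compute augmented objective.
t*f(x) = 9.66*8.53 = 82.3998
Total = 82.3998 - 4.2628 = 78.137


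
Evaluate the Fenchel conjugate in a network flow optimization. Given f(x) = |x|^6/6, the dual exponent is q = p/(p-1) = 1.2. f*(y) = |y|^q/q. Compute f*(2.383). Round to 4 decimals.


The conjugate exponent q satisfies 1/p + 1/q = 1.
p = 6, so q = 6/(6 - 1) = 1.2
|y|^q = 2.383^1.2 = 2.835
f*(2.383) = 2.835 / 1.2 = 2.3625


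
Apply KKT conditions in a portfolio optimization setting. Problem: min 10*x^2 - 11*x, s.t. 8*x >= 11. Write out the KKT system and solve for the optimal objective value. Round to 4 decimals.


Step 1: Try lambda = 0 (constraint inactive).
x_unc = 11/(2*10) = 0.55
Check: 8*0.55 = 4.4 < 11 -- violated!
Step 2: Constraint must be active: 8*x = 11
x* = 11/8 = 1.375
lambda = (2*10*1.375 - 11)/8 = 2.0625
Step 3: Compute optimal value.
f(x*) = 10*1.375^2 - 11*1.375 = 3.7813
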